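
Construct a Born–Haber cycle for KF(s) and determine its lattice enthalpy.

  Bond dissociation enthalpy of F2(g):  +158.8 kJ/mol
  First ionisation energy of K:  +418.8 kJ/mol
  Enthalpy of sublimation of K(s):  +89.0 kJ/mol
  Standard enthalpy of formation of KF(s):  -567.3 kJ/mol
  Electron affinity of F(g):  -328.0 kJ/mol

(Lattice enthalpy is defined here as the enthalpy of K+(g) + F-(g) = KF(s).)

ΔHf° = 1·ΔHsub + 1·(ΣIE) + 1/2·D(F2) + 1·EA + U
-567.3 = 1·(+89.0) + 1·(+418.8) + 1/2·(+158.8) + 1·(-328.0) + U
U = -567.3 − (+259.2) = -826.5 kJ/mol

U = -826.5 kJ/mol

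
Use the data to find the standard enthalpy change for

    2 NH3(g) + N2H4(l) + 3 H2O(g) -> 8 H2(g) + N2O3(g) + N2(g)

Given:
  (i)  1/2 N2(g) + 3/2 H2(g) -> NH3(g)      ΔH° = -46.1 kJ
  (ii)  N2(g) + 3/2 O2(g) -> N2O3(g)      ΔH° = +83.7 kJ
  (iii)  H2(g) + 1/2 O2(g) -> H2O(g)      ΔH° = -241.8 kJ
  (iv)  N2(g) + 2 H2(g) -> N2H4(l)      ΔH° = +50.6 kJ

ΔH° = 850.7 kJ

(i) reversed and × 2: (-2)·(-46.1) = +92.2 kJ
(ii) as written: +83.7 kJ
(iii) reversed and × 3: (-3)·(-241.8) = +725.4 kJ
(iv) reversed: -50.6 kJ
By Hess's law, ΔH° = (+92.2) + (+83.7) + (+725.4) + (-50.6) = 850.7 kJ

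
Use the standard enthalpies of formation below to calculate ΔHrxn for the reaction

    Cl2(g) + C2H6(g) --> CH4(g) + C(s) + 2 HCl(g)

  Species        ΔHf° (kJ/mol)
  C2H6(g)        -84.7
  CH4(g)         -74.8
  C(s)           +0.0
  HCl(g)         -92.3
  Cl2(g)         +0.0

Products: 1·(-74.8) + 1·(+0.0) + 2·(-92.3) = -259.4
Reactants: 1·(+0.0) + 1·(-84.7) = -84.7
ΔHrxn = (-259.4) − (-84.7) = -174.7 kJ/mol

ΔHrxn = -174.7 kJ/mol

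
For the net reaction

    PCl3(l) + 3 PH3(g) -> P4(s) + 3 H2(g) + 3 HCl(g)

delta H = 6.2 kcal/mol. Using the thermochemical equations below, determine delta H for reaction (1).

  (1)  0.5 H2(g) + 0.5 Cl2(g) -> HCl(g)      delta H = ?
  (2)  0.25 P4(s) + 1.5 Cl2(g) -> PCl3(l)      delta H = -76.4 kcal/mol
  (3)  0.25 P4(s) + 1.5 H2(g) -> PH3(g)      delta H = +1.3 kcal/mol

(1) × 3 (×3 to match 3 HCl(g) in the target): contributes 3·x
(2) reversed (PCl3(l) must end up as a reactant): +76.4 kcal/mol
(3) reversed and × 3 (reverse to put PH3(g) on the reactant side; scale by 3 for the 3 PH3(g)): (-3)·(+1.3) = -3.9 kcal/mol
+6.2 = (+76.4) + (-3.9) + 3·x
x = (+6.2 − (+72.5)) / (3) = -22.1 kcal/mol

delta H = -22.1 kcal/mol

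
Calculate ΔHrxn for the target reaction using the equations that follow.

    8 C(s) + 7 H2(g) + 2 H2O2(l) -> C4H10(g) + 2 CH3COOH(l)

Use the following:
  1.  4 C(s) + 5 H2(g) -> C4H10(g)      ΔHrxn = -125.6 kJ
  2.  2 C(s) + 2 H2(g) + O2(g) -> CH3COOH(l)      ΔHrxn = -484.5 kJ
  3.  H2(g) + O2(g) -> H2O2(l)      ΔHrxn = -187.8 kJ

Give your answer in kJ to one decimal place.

eq. 1 as written: -125.6 kJ
eq. 2 × 2: (2)·(-484.5) = -969.0 kJ
eq. 3 reversed and × 2: (-2)·(-187.8) = +375.6 kJ
By Hess's law, ΔHrxn = (-125.6) + (-969.0) + (+375.6) = -719.0 kJ

ΔHrxn = -719.0 kJ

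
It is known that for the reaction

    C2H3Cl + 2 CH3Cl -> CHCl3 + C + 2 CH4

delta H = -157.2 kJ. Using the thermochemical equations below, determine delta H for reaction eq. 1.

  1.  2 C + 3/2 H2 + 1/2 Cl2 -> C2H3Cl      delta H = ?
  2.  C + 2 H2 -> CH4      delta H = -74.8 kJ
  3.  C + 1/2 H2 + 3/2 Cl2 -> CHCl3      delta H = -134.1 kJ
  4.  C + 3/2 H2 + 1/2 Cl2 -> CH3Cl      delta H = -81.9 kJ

delta H = 37.3 kJ

eq. 1 reversed (C2H3Cl must end up as a reactant): contributes −x
eq. 2 × 2 (×2 to match 2 CH4 in the target): (2)·(-74.8) = -149.6 kJ
eq. 3 as written (CHCl3 already on the product side): -134.1 kJ
eq. 4 reversed and × 2 (CH3Cl must end up as a reactant; ×2 to match 2 CH3Cl in the target): (-2)·(-81.9) = +163.8 kJ
-157.2 = (-149.6) + (-134.1) + (+163.8) − x
x = (-157.2 − (-119.9)) / (-1) = 37.3 kJ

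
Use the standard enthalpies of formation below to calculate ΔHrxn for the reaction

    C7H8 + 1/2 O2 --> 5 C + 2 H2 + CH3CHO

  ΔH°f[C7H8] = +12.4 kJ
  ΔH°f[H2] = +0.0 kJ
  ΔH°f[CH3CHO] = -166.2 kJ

Products: 5·(+0.0) + 2·(+0.0) + 1·(-166.2) = -166.2
Reactants: 1·(+12.4) + 1/2·(+0.0) = +12.4
ΔHrxn = (-166.2) − (+12.4) = -178.6 kJ

ΔHrxn = -178.6 kJ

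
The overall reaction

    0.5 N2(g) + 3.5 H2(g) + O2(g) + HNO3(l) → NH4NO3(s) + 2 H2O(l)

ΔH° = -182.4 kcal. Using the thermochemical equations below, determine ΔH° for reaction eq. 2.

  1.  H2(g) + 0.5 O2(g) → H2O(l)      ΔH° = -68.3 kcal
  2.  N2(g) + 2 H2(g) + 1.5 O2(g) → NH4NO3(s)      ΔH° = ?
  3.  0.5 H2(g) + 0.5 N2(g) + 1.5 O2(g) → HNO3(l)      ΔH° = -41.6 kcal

eq. 1 × 2 (×2 to match 2 H2O(l) in the target): (2)·(-68.3) = -136.6 kcal
eq. 2 as written (NH4NO3(s) already on the product side): contributes x
eq. 3 reversed (reverse to put HNO3(l) on the reactant side): +41.6 kcal
-182.4 = (-136.6) + (+41.6) + x
x = (-182.4 − (-95.0)) / (1) = -87.4 kcal

ΔH° = -87.4 kcal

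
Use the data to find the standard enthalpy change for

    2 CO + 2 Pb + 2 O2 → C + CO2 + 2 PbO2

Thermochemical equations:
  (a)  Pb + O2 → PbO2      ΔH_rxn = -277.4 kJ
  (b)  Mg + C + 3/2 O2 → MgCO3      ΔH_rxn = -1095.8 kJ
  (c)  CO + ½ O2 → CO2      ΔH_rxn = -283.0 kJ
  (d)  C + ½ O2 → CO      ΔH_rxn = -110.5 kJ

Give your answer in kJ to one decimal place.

ΔH_rxn = -727.3 kJ

(a) × 2: (2)·(-277.4) = -554.8 kJ
(b): not needed.
(c) as written: -283.0 kJ
(d) reversed: +110.5 kJ
ΔH_rxn = (-554.8) + (-283.0) + (+110.5) = -727.3 kJ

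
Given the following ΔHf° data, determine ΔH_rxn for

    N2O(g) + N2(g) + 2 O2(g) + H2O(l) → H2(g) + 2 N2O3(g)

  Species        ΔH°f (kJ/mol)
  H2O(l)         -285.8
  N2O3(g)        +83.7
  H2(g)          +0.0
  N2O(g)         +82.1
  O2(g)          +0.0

ΔH_rxn = 371.1 kJ/mol

ΔH°rxn = Σ nΔHf°(products) − Σ nΔHf°(reactants).
Products: 1·(+0.0) + 2·(+83.7) = +167.4
Reactants: 1·(+82.1) + 1·(+0.0) + 2·(+0.0) + 1·(-285.8) = -203.7
ΔH_rxn = (+167.4) − (-203.7) = 371.1 kJ/mol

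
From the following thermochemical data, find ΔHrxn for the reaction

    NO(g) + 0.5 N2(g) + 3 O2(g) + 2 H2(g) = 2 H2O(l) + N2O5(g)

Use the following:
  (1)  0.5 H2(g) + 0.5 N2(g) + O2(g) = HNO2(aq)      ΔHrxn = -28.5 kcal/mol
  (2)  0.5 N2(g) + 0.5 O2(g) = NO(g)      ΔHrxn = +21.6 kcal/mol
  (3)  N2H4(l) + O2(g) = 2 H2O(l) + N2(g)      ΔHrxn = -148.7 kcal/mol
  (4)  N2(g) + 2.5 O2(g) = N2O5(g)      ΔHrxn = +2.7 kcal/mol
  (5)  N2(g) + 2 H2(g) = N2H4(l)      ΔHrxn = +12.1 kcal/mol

ΔHrxn = -155.5 kcal/mol

(1): not needed (HNO2(aq) appears nowhere else).
(2) reversed (reverse to put NO(g) on the reactant side): -21.6 kcal/mol
(3) as written (H2O(l) already on the product side): -148.7 kcal/mol
(4) as written (N2O5(g) already on the product side): +2.7 kcal/mol
(5) as written: +12.1 kcal/mol
Since enthalpy is a state function, ΔHrxn = (-21.6) + (-148.7) + (+2.7) + (+12.1) = -155.5 kcal/mol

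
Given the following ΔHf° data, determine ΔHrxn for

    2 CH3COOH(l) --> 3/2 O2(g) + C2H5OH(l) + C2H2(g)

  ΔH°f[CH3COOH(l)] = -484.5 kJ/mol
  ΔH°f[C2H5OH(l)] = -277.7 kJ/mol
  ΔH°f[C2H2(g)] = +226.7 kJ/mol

ΔHrxn = 918.0 kJ/mol

ΔH°rxn = Σ nΔHf°(products) − Σ nΔHf°(reactants).
Products: 3/2·(+0.0) + 1·(-277.7) + 1·(+226.7) = -51.0
Reactants: 2·(-484.5) = -969.0
ΔHrxn = (-51.0) − (-969.0) = 918.0 kJ/mol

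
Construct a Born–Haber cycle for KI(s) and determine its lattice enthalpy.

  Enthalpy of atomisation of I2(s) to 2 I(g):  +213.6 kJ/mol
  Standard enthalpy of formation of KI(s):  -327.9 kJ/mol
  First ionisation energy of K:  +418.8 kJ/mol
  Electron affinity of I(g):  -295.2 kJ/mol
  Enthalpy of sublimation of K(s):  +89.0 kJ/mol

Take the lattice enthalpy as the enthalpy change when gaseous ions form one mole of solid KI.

ΔHf° = 1·ΔHsub + 1·(ΣIE) + 1/2·D(I2) + 1·EA + U
-327.9 = 1·(+89.0) + 1·(+418.8) + 1/2·(+213.6) + 1·(-295.2) + U
U = -327.9 − (+319.4) = -647.3 kJ/mol

U = -647.3 kJ/mol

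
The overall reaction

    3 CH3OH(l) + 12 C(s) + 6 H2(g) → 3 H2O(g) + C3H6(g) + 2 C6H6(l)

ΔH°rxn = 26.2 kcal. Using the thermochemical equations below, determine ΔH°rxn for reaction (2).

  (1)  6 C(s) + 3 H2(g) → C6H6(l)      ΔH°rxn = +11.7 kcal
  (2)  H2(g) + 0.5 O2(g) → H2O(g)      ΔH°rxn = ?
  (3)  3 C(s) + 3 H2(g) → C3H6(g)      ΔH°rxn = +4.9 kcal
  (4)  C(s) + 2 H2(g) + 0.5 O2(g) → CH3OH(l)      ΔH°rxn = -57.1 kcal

ΔH°rxn = -57.8 kcal

(1) × 2 (×2 to match 2 C6H6(l) in the target): (2)·(+11.7) = +23.4 kcal
(2) × 3 (scale by 3 for the 3 H2O(g)): contributes 3·x
(3) as written (C3H6(g) already on the product side): +4.9 kcal
(4) reversed and × 3 (CH3OH(l) must end up as a reactant; ×3 to match 3 CH3OH(l) in the target): (-3)·(-57.1) = +171.3 kcal
+26.2 = (+23.4) + (+4.9) + (+171.3) + 3·x
x = (+26.2 − (+199.6)) / (3) = -57.8 kcal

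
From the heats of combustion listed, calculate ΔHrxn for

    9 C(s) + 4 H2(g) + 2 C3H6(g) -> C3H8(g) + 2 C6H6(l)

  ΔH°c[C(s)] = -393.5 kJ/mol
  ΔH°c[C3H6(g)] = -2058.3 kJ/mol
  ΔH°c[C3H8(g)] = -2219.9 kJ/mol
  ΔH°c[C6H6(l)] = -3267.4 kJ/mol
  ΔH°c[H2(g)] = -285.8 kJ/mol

ΔHrxn = -46.6 kJ/mol

Using ΔH = Σ nΔHc°(reactants) − Σ nΔHc°(products):
= [9·(-393.5) + 4·(-285.8) + 2·(-2058.3)] − [1·(-2219.9) + 2·(-3267.4)]
= -46.6 kJ/mol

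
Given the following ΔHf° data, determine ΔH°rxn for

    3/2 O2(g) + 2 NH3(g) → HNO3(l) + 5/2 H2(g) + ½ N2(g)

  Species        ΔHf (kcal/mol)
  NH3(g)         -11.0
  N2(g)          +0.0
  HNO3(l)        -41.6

ΔH°rxn = Σ nΔHf°(products) − Σ nΔHf°(reactants).
Products: 1·(-41.6) + 5/2·(+0.0) + 1/2·(+0.0) = -41.6
Reactants: 3/2·(+0.0) + 2·(-11.0) = -22.0
ΔH°rxn = (-41.6) − (-22.0) = -19.6 kcal/mol

ΔH°rxn = -19.6 kcal/mol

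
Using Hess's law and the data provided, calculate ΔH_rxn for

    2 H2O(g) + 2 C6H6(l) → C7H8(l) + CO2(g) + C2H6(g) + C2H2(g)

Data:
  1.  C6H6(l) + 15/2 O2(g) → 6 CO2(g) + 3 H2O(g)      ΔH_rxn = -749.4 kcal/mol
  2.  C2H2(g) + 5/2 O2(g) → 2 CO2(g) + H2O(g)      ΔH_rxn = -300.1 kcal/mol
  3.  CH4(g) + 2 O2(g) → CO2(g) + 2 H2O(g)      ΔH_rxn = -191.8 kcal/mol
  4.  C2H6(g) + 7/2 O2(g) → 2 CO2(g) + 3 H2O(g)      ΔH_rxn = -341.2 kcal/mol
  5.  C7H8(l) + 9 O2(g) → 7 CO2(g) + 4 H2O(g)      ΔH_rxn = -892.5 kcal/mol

ΔH_rxn = 35.0 kcal/mol

eq. 1 × 2 (×2 to match 2 C6H6(l) in the target): (2)·(-749.4) = -1498.8 kcal/mol
eq. 2 reversed (reverse to put C2H2(g) on the product side): +300.1 kcal/mol
eq. 3: not needed (CH4(g) appears nowhere else).
eq. 4 reversed (C2H6(g) must end up as a product): +341.2 kcal/mol
eq. 5 reversed (C7H8(l) must end up as a product): +892.5 kcal/mol
Summing the manipulated equations, ΔH_rxn = (-1498.8) + (+300.1) + (+341.2) + (+892.5) = 35.0 kcal/mol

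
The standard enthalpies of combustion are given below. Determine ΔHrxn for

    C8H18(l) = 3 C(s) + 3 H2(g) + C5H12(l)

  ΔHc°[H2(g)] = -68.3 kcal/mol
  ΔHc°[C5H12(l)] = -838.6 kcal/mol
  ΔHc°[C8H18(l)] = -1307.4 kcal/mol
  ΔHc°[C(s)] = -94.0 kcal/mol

ΔHrxn = 18.1 kcal/mol

Using ΔH = Σ nΔHc°(reactants) − Σ nΔHc°(products):
= [1·(-1307.4)] − [3·(-94.0) + 3·(-68.3) + 1·(-838.6)]
= 18.1 kcal/mol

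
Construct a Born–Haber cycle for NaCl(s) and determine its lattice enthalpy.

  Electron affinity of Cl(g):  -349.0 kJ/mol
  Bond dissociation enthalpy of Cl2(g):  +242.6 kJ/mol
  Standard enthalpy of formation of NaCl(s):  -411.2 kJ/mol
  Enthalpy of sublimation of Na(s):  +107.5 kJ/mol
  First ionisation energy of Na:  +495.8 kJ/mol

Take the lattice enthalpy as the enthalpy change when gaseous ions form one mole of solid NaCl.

U = -786.8 kJ/mol

ΔHf° = 1·ΔHsub + 1·(ΣIE) + 1/2·D(Cl2) + 1·EA + U
-411.2 = 1·(+107.5) + 1·(+495.8) + 1/2·(+242.6) + 1·(-349.0) + U
U = -411.2 − (+375.6) = -786.8 kJ/mol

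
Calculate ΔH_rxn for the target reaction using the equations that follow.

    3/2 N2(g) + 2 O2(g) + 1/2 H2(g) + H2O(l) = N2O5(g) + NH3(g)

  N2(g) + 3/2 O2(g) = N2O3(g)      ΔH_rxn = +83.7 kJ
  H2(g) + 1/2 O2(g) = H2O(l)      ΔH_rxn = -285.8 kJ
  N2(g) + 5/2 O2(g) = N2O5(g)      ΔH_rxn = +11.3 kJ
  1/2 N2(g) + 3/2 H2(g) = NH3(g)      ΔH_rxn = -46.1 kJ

equation 1: not needed.
equation 2 reversed: +285.8 kJ
equation 3 as written: +11.3 kJ
equation 4 as written: -46.1 kJ
ΔH_rxn = (-1)·(-285.8) + (1)·(+11.3) + (1)·(-46.1) = 251.0 kJ

ΔH_rxn = 251.0 kJ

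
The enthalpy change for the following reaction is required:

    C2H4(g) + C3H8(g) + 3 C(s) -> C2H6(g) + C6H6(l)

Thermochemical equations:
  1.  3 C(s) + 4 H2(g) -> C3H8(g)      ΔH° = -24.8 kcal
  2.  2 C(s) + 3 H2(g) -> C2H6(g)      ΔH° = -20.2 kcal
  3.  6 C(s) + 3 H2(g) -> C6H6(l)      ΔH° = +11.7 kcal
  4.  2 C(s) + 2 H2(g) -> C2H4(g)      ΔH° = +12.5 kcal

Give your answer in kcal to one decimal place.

ΔH° = 3.8 kcal

eq. 1 reversed (reverse to put C3H8(g) on the reactant side): +24.8 kcal
eq. 2 as written (C2H6(g) already on the product side): -20.2 kcal
eq. 3 as written (C6H6(l) already on the product side): +11.7 kcal
eq. 4 reversed (C2H4(g) must end up as a reactant): -12.5 kcal
By Hess's law, ΔH° = (-1)·(-24.8) + (1)·(-20.2) + (1)·(+11.7) + (-1)·(+12.5) = 3.8 kcal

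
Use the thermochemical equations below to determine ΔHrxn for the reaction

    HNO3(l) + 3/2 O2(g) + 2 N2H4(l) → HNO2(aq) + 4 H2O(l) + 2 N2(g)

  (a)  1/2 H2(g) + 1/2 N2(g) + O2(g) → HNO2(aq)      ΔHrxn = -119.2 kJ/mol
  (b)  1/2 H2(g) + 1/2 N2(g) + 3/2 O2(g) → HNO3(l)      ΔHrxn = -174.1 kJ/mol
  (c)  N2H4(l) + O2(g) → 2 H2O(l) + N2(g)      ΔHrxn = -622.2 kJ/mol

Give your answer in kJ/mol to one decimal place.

ΔHrxn = -1189.5 kJ/mol

(a) as written: -119.2 kJ/mol
(b) reversed: +174.1 kJ/mol
(c) × 2: (2)·(-622.2) = -1244.4 kJ/mol
Summing the manipulated equations, ΔHrxn = (1)·(-119.2) + (-1)·(-174.1) + (2)·(-622.2) = -1189.5 kJ/mol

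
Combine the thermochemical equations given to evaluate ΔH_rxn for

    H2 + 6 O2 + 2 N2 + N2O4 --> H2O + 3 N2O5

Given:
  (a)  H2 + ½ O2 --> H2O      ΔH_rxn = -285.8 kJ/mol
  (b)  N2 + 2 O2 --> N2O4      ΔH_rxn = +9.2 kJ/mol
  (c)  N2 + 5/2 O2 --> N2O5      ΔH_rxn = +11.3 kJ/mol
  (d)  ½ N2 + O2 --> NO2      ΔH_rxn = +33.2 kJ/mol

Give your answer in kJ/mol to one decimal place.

(a) as written: -285.8 kJ/mol
(b) reversed: -9.2 kJ/mol
(c) × 3: (3)·(+11.3) = +33.9 kJ/mol
(d): not needed.
ΔH_rxn = (-285.8) + (-9.2) + (+33.9) = -261.1 kJ/mol

ΔH_rxn = -261.1 kJ/mol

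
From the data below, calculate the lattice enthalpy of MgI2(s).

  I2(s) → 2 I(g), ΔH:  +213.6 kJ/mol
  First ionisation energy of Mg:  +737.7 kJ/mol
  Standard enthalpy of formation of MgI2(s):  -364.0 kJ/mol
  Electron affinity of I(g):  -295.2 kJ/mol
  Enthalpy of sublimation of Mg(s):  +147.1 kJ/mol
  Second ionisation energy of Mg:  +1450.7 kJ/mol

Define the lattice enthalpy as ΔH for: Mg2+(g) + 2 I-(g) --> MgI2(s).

ΔHf° = 1·ΔHsub + 1·(ΣIE) + 1·D(I2) + 2·EA + U
-364.0 = 1·(+147.1) + 1·(+2188.4) + 1·(+213.6) + 2·(-295.2) + U
U = -364.0 − (+1958.7) = -2322.7 kJ/mol

U = -2322.7 kJ/mol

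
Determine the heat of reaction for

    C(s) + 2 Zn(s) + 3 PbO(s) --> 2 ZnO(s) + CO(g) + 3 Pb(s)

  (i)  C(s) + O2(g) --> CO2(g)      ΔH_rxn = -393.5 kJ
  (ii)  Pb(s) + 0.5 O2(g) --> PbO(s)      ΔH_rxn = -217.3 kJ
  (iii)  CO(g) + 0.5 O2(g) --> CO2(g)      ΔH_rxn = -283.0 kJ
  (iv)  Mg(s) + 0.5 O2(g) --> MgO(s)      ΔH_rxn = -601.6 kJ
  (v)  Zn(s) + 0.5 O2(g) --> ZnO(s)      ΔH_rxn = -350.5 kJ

ΔH_rxn = -159.6 kJ

(i) as written (C(s) already on the reactant side): -393.5 kJ
(ii) reversed and × 3 (PbO(s) must end up as a reactant; ×3 to match 3 PbO(s) in the target): (-3)·(-217.3) = +651.9 kJ
(iii) reversed (CO(g) must end up as a product): +283.0 kJ
(iv): not needed (Mg(s) appears nowhere else).
(v) × 2 (×2 to match 2 ZnO(s) in the target): (2)·(-350.5) = -701.0 kJ
ΔH_rxn = (-393.5) + (+651.9) + (+283.0) + (-701.0) = -159.6 kJ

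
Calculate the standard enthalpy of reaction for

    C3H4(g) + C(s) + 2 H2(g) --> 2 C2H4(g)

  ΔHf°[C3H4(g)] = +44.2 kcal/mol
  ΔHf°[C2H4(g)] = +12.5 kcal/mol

Products: 2·(+12.5) = +25.0
Reactants: 1·(+44.2) + 1·(+0.0) + 2·(+0.0) = +44.2
ΔH_rxn = (+25.0) − (+44.2) = -19.2 kcal/mol

ΔH_rxn = -19.2 kcal/mol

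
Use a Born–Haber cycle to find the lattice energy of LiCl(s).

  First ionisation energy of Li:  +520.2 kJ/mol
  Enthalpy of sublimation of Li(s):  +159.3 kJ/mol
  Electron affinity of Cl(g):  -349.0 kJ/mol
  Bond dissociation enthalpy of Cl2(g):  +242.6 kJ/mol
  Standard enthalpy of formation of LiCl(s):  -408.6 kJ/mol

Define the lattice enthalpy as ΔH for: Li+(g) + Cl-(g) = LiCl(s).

ΔHf° = 1·ΔHsub + 1·(ΣIE) + 1/2·D(Cl2) + 1·EA + U
-408.6 = 1·(+159.3) + 1·(+520.2) + 1/2·(+242.6) + 1·(-349.0) + U
U = -408.6 − (+451.8) = -860.4 kJ/mol

U = -860.4 kJ/mol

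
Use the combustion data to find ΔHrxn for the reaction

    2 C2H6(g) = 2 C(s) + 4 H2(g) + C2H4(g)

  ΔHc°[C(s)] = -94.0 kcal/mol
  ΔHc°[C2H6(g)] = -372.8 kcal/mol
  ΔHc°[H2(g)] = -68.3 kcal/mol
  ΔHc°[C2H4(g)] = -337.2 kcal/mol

Using ΔH = Σ nΔHc°(reactants) − Σ nΔHc°(products):
= [2·(-372.8)] − [2·(-94.0) + 4·(-68.3) + 1·(-337.2)]
= 52.8 kcal/mol

ΔHrxn = 52.8 kcal/mol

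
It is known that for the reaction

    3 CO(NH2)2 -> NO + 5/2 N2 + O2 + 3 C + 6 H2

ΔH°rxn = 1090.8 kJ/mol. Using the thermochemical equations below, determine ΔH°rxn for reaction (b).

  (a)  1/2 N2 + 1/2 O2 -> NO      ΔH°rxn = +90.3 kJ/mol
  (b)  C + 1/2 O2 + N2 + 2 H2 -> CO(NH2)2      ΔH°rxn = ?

(a) as written (NO already on the product side): +90.3 kJ/mol
(b) reversed and × 3 (CO(NH2)2 must end up as a reactant; ×3 to match 3 CO(NH2)2 in the target): contributes −3·x
+1090.8 = (+90.3) − 3·x
x = (+1090.8 − (+90.3)) / (-3) = -333.5 kJ/mol

ΔH°rxn = -333.5 kJ/mol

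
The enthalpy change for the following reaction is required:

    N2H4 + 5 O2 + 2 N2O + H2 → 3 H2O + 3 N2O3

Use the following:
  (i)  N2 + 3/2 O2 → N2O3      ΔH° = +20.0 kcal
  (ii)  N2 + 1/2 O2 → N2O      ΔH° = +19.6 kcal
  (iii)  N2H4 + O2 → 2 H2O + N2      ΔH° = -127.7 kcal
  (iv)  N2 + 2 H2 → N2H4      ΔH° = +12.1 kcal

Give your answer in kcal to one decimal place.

ΔH° = -164.7 kcal

(i) × 3 (scale by 3 for the 3 N2O3): (3)·(+20.0) = +60.0 kcal
(ii) reversed and × 2 (N2O must end up as a reactant; ×2 to match 2 N2O in the target): (-2)·(+19.6) = -39.2 kcal
(iii) × 3/2 (×3/2 to match 3 H2O in the target): (3/2)·(-127.7) = -191.55 kcal
(iv) × 1/2 (scale by 1/2 for the 1 H2): (1/2)·(+12.1) = +6.05 kcal
Since enthalpy is a state function, ΔH° = (+60.0) + (-39.2) + (-191.55) + (+6.05) = -164.7 kcal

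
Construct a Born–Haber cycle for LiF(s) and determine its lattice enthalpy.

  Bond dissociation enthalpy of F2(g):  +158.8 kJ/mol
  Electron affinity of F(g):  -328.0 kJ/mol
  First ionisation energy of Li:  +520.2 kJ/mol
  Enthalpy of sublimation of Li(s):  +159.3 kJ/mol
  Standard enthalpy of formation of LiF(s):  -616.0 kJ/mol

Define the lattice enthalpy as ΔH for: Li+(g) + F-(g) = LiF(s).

U = -1046.9 kJ/mol

ΔHf° = 1·ΔHsub + 1·(ΣIE) + 1/2·D(F2) + 1·EA + U
-616.0 = 1·(+159.3) + 1·(+520.2) + 1/2·(+158.8) + 1·(-328.0) + U
U = -616.0 − (+430.9) = -1046.9 kJ/mol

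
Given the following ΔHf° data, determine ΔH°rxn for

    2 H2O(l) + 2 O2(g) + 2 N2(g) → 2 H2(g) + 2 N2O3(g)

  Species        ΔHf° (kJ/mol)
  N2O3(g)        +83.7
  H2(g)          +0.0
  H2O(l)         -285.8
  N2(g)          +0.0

ΔH°rxn = 739.0 kJ/mol

ΔH°rxn = Σ nΔHf°(products) − Σ nΔHf°(reactants).
Products: 2·(+0.0) + 2·(+83.7) = +167.4
Reactants: 2·(-285.8) + 2·(+0.0) + 2·(+0.0) = -571.6
ΔH°rxn = (+167.4) − (-571.6) = 739.0 kJ/mol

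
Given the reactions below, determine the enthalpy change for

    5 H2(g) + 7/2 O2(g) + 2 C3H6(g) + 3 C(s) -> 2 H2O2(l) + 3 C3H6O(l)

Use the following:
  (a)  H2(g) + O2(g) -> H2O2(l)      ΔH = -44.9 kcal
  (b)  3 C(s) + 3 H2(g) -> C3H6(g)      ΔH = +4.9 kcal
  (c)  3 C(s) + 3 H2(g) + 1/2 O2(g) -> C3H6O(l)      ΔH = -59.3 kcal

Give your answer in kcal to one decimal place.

ΔH = -277.5 kcal

(a) × 2 (×2 to match 2 H2O2(l) in the target): (2)·(-44.9) = -89.8 kcal
(b) reversed and × 2 (C3H6(g) must end up as a reactant; scale by 2 for the 2 C3H6(g)): (-2)·(+4.9) = -9.8 kcal
(c) × 3 (×3 to match 3 C3H6O(l) in the target): (3)·(-59.3) = -177.9 kcal
Combining the equations, ΔH = (2)·(-44.9) + (-2)·(+4.9) + (3)·(-59.3) = -277.5 kcal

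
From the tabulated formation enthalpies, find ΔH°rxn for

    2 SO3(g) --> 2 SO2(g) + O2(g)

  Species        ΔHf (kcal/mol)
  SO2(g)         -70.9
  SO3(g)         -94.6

ΔH°rxn = 47.4 kcal/mol

ΔH°rxn = Σ nΔHf°(products) − Σ nΔHf°(reactants).
Products: 2·(-70.9) + 1·(+0.0) = -141.8
Reactants: 2·(-94.6) = -189.2
ΔH°rxn = (-141.8) − (-189.2) = 47.4 kcal/mol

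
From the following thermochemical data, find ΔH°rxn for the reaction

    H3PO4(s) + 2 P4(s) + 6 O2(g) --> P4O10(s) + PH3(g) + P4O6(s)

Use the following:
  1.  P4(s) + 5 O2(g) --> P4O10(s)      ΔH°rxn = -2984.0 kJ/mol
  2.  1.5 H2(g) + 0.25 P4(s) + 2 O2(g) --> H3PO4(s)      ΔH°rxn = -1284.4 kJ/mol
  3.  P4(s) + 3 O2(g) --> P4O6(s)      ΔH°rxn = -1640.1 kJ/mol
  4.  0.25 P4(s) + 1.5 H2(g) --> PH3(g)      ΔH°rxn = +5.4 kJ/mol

ΔH°rxn = -3334.3 kJ/mol

eq. 1 as written: -2984.0 kJ/mol
eq. 2 reversed: +1284.4 kJ/mol
eq. 3 as written: -1640.1 kJ/mol
eq. 4 as written: +5.4 kJ/mol
Combining the equations, ΔH°rxn = (-2984.0) + (+1284.4) + (-1640.1) + (+5.4) = -3334.3 kJ/mol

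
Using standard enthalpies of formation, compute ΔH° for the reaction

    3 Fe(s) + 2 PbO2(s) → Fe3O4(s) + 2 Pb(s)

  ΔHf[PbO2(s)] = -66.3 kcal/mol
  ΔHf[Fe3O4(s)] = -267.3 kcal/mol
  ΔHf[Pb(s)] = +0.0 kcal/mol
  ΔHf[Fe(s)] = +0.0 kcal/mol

ΔH° = -134.7 kcal/mol

Products: 1·(-267.3) + 2·(+0.0) = -267.3
Reactants: 3·(+0.0) + 2·(-66.3) = -132.6
ΔH° = (-267.3) − (-132.6) = -134.7 kcal/mol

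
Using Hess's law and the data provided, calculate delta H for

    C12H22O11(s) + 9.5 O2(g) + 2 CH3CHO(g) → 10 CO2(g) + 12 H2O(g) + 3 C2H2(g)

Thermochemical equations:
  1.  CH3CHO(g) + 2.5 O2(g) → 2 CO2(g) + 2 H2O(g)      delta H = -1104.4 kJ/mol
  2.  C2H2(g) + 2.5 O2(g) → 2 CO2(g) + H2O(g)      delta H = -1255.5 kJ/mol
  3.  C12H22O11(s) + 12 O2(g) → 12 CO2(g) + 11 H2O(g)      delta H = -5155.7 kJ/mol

eq. 1 × 2 (scale by 2 for the 2 CH3CHO(g)): (2)·(-1104.4) = -2208.8 kJ/mol
eq. 2 reversed and × 3 (reverse to put C2H2(g) on the product side; scale by 3 for the 3 C2H2(g)): (-3)·(-1255.5) = +3766.5 kJ/mol
eq. 3 as written (C12H22O11(s) already on the reactant side): -5155.7 kJ/mol
delta H = (-2208.8) + (+3766.5) + (-5155.7) = -3598.0 kJ/mol

delta H = -3598.0 kJ/mol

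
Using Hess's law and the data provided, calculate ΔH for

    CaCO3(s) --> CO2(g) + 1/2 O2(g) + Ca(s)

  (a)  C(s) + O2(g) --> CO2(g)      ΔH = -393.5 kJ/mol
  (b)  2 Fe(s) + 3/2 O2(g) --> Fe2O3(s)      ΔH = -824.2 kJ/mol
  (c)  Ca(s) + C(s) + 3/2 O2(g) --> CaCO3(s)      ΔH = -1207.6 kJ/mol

ΔH = 814.1 kJ/mol

(a) as written: -393.5 kJ/mol
(b): not needed.
(c) reversed: +1207.6 kJ/mol
ΔH = (-393.5) + (+1207.6) = 814.1 kJ/mol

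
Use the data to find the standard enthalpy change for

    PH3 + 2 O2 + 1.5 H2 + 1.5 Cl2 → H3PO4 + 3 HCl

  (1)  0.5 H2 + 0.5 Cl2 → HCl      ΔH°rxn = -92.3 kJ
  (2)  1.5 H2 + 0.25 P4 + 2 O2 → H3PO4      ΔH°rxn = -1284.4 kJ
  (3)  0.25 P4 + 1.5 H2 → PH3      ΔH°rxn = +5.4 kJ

(1) × 3: (3)·(-92.3) = -276.9 kJ
(2) as written: -1284.4 kJ
(3) reversed: -5.4 kJ
By Hess's law, ΔH°rxn = (-276.9) + (-1284.4) + (-5.4) = -1566.7 kJ

ΔH°rxn = -1566.7 kJ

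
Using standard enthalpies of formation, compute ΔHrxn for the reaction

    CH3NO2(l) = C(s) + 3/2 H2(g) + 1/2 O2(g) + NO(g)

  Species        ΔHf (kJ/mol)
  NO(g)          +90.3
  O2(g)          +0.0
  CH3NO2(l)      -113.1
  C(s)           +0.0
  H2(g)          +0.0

Products: 1·(+0.0) + 3/2·(+0.0) + 1/2·(+0.0) + 1·(+90.3) = +90.3
Reactants: 1·(-113.1) = -113.1
ΔHrxn = (+90.3) − (-113.1) = 203.4 kJ/mol

ΔHrxn = 203.4 kJ/mol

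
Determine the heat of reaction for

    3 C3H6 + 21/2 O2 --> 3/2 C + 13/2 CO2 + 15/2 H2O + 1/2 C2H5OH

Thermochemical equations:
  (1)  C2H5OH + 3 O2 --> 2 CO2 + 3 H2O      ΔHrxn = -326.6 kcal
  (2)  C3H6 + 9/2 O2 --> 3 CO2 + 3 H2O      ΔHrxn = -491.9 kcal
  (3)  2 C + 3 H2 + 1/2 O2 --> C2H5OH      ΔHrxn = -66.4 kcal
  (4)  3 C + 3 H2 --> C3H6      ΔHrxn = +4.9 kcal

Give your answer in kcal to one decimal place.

(1) as written: -326.6 kcal
(2) × 3/2: (3/2)·(-491.9) = -737.85 kcal
(3) × 3/2: (3/2)·(-66.4) = -99.6 kcal
(4) reversed and × 3/2: (-3/2)·(+4.9) = -7.35 kcal
Combining the equations, ΔHrxn = (-326.6) + (-737.85) + (-99.6) + (-7.35) = -1171.4 kcal

ΔHrxn = -1171.4 kcal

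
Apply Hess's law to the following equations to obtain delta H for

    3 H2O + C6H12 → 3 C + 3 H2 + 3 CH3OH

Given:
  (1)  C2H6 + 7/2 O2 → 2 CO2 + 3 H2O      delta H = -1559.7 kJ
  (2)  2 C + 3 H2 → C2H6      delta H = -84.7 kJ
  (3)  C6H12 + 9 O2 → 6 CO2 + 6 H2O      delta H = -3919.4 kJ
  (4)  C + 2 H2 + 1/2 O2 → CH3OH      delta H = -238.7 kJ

(1) reversed and × 3: (-3)·(-1559.7) = +4679.1 kJ
(2) reversed and × 3: (-3)·(-84.7) = +254.1 kJ
(3) as written: -3919.4 kJ
(4) × 3: (3)·(-238.7) = -716.1 kJ
Combining the equations, delta H = (-3)·(-1559.7) + (-3)·(-84.7) + (1)·(-3919.4) + (3)·(-238.7) = 297.7 kJ

delta H = 297.7 kJ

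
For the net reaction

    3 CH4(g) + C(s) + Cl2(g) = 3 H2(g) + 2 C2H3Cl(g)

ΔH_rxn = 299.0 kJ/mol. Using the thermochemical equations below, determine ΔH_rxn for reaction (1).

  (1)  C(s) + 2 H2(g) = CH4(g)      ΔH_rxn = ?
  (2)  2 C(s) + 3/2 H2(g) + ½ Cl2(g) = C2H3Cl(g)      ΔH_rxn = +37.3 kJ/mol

ΔH_rxn = -74.8 kJ/mol

(1) reversed and × 3 (CH4(g) must end up as a reactant; scale by 3 for the 3 CH4(g)): contributes −3·x
(2) × 2 (scale by 2 for the 2 C2H3Cl(g)): (2)·(+37.3) = +74.6 kJ/mol
+299.0 = (+74.6) − 3·x
x = (+299.0 − (+74.6)) / (-3) = -74.8 kJ/mol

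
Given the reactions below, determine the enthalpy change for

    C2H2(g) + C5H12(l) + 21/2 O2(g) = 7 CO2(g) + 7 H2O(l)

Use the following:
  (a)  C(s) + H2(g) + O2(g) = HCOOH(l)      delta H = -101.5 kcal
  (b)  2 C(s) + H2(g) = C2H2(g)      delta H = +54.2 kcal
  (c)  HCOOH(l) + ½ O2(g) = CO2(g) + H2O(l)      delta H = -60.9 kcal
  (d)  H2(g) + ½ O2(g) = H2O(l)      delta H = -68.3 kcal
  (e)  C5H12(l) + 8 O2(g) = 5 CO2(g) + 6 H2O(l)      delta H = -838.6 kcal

(a) × 2: (2)·(-101.5) = -203.0 kcal
(b) reversed: -54.2 kcal
(c) × 2: (2)·(-60.9) = -121.8 kcal
(d) reversed: +68.3 kcal
(e) as written: -838.6 kcal
By Hess's law, delta H = (-203.0) + (-54.2) + (-121.8) + (+68.3) + (-838.6) = -1149.3 kcal

delta H = -1149.3 kcal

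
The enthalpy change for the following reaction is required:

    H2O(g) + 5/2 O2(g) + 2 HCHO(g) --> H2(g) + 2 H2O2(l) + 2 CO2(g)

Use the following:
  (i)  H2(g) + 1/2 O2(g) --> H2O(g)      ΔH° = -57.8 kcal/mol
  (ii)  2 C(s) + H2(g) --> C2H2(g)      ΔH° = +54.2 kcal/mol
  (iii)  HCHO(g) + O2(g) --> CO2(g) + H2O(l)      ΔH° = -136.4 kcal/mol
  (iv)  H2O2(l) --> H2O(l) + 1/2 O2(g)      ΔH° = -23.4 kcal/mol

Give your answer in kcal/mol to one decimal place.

ΔH° = -168.2 kcal/mol

(i) reversed (H2O(g) must end up as a reactant): +57.8 kcal/mol
(ii): not needed (C2H2(g) appears nowhere else).
(iii) × 2 (×2 to match 2 HCHO(g) in the target): (2)·(-136.4) = -272.8 kcal/mol
(iv) reversed and × 2 (reverse to put H2O2(l) on the product side; scale by 2 for the 2 H2O2(l)): (-2)·(-23.4) = +46.8 kcal/mol
ΔH° = (-1)·(-57.8) + (2)·(-136.4) + (-2)·(-23.4) = -168.2 kcal/mol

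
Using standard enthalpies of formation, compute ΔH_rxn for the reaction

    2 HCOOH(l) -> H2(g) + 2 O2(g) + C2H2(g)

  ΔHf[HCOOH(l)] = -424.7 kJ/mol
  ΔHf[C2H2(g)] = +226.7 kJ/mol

Products: 1·(+0.0) + 2·(+0.0) + 1·(+226.7) = +226.7
Reactants: 2·(-424.7) = -849.4
ΔH_rxn = (+226.7) − (-849.4) = 1076.1 kJ/mol

ΔH_rxn = 1076.1 kJ/mol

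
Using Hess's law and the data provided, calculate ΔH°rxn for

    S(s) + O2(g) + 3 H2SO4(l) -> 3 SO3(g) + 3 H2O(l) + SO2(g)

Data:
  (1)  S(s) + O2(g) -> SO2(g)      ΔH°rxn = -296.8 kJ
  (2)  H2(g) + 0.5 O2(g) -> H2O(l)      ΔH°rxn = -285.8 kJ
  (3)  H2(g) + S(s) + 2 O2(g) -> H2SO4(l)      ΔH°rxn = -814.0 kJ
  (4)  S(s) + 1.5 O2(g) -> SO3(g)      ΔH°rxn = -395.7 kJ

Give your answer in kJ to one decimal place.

ΔH°rxn = 100.7 kJ

(1) as written (SO2(g) already on the product side): -296.8 kJ
(2) × 3 (×3 to match 3 H2O(l) in the target): (3)·(-285.8) = -857.4 kJ
(3) reversed and × 3 (reverse to put H2SO4(l) on the reactant side; scale by 3 for the 3 H2SO4(l)): (-3)·(-814.0) = +2442.0 kJ
(4) × 3 (×3 to match 3 SO3(g) in the target): (3)·(-395.7) = -1187.1 kJ
Combining the equations, ΔH°rxn = (-296.8) + (-857.4) + (+2442.0) + (-1187.1) = 100.7 kJ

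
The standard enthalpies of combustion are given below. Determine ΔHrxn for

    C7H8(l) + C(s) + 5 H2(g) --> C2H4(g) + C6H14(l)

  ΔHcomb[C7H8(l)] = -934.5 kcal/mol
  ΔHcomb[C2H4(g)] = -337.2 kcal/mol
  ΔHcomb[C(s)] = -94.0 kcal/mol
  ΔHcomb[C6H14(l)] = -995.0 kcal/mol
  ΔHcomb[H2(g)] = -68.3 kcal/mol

ΔHrxn = -37.8 kcal/mol

Using ΔH = Σ nΔHc°(reactants) − Σ nΔHc°(products):
= [1·(-934.5) + 1·(-94.0) + 5·(-68.3)] − [1·(-337.2) + 1·(-995.0)]
= -37.8 kcal/mol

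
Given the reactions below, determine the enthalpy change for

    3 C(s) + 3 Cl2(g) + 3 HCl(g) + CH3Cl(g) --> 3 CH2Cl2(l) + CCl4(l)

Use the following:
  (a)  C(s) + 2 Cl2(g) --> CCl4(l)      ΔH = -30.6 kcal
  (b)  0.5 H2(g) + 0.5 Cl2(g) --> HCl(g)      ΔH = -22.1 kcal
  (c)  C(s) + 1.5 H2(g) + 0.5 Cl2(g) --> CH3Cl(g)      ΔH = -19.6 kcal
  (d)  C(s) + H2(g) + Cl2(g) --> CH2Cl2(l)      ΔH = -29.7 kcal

ΔH = -33.8 kcal

(a) as written: -30.6 kcal
(b) reversed and × 3: (-3)·(-22.1) = +66.3 kcal
(c) reversed: +19.6 kcal
(d) × 3: (3)·(-29.7) = -89.1 kcal
By Hess's law, ΔH = (1)·(-30.6) + (-3)·(-22.1) + (-1)·(-19.6) + (3)·(-29.7) = -33.8 kcal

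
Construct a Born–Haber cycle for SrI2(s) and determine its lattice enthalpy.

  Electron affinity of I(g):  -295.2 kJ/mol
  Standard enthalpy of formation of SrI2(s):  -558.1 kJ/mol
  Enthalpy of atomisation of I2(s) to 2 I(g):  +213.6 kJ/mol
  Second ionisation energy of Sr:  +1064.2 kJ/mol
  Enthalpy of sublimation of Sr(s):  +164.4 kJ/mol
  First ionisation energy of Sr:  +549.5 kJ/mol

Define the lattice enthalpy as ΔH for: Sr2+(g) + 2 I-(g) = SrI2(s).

U = -1959.4 kJ/mol

ΔHf° = 1·ΔHsub + 1·(ΣIE) + 1·D(I2) + 2·EA + U
-558.1 = 1·(+164.4) + 1·(+1613.7) + 1·(+213.6) + 2·(-295.2) + U
U = -558.1 − (+1401.3) = -1959.4 kJ/mol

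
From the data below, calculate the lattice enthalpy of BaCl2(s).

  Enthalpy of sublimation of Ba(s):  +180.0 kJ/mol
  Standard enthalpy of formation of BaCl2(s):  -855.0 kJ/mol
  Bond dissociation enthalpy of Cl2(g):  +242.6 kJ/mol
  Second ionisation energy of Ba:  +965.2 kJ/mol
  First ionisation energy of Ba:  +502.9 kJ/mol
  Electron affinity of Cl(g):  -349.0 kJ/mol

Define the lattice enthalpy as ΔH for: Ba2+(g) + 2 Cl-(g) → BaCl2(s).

ΔHf° = 1·ΔHsub + 1·(ΣIE) + 1·D(Cl2) + 2·EA + U
-855.0 = 1·(+180.0) + 1·(+1468.1) + 1·(+242.6) + 2·(-349.0) + U
U = -855.0 − (+1192.7) = -2047.7 kJ/mol

U = -2047.7 kJ/mol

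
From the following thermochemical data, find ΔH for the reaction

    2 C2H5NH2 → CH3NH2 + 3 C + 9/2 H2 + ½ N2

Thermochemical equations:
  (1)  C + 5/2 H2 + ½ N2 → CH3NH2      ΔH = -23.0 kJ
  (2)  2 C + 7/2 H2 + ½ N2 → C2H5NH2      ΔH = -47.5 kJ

(1) as written: -23.0 kJ
(2) reversed and × 2: (-2)·(-47.5) = +95.0 kJ
Since enthalpy is a state function, ΔH = (1)·(-23.0) + (-2)·(-47.5) = 72.0 kJ

ΔH = 72.0 kJ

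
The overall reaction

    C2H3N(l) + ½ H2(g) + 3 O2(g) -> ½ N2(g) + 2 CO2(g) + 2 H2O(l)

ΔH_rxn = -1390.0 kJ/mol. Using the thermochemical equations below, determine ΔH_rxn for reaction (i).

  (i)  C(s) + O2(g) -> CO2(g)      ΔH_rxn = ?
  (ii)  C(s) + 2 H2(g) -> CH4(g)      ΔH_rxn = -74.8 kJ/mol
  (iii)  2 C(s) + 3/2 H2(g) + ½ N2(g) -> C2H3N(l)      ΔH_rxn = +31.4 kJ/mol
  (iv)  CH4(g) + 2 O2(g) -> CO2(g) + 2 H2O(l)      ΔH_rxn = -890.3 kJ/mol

(i) as written: contributes x
(ii) as written: -74.8 kJ/mol
(iii) reversed (reverse to put C2H3N(l) on the reactant side): -31.4 kJ/mol
(iv) as written (H2O(l) already on the product side): -890.3 kJ/mol
-1390.0 = (-74.8) + (-31.4) + (-890.3) + x
x = (-1390.0 − (-996.5)) / (1) = -393.5 kJ/mol

ΔH_rxn = -393.5 kJ/mol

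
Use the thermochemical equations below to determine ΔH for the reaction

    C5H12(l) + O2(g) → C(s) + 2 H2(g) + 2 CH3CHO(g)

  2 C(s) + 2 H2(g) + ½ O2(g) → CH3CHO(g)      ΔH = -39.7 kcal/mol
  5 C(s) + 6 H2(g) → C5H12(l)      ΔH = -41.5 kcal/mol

equation 1 × 2 (scale by 2 for the 2 CH3CHO(g)): (2)·(-39.7) = -79.4 kcal/mol
equation 2 reversed (reverse to put C5H12(l) on the reactant side): +41.5 kcal/mol
ΔH = (2)·(-39.7) + (-1)·(-41.5) = -37.9 kcal/mol

ΔH = -37.9 kcal/mol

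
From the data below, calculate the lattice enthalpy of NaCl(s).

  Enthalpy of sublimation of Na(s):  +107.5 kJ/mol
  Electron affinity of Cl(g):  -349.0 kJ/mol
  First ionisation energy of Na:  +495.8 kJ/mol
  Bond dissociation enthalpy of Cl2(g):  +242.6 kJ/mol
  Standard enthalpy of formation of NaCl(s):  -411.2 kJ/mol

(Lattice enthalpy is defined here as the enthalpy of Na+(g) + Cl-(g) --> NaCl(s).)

U = -786.8 kJ/mol

ΔHf° = 1·ΔHsub + 1·(ΣIE) + 1/2·D(Cl2) + 1·EA + U
-411.2 = 1·(+107.5) + 1·(+495.8) + 1/2·(+242.6) + 1·(-349.0) + U
U = -411.2 − (+375.6) = -786.8 kJ/mol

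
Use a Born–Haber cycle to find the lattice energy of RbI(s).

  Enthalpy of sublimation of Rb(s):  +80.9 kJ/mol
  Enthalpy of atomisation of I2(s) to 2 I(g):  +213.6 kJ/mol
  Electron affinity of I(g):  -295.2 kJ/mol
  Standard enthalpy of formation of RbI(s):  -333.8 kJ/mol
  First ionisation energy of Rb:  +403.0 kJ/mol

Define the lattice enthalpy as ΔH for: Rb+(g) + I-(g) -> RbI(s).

ΔHf° = 1·ΔHsub + 1·(ΣIE) + 1/2·D(I2) + 1·EA + U
-333.8 = 1·(+80.9) + 1·(+403.0) + 1/2·(+213.6) + 1·(-295.2) + U
U = -333.8 − (+295.5) = -629.3 kJ/mol

U = -629.3 kJ/mol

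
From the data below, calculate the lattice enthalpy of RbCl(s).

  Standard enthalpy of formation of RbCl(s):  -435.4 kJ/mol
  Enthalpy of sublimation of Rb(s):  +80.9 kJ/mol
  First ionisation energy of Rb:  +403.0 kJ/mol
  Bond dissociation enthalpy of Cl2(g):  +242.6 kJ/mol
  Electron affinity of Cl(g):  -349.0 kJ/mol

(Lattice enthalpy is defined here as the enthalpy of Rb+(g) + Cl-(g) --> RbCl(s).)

U = -691.6 kJ/mol

ΔHf° = 1·ΔHsub + 1·(ΣIE) + 1/2·D(Cl2) + 1·EA + U
-435.4 = 1·(+80.9) + 1·(+403.0) + 1/2·(+242.6) + 1·(-349.0) + U
U = -435.4 − (+256.2) = -691.6 kJ/mol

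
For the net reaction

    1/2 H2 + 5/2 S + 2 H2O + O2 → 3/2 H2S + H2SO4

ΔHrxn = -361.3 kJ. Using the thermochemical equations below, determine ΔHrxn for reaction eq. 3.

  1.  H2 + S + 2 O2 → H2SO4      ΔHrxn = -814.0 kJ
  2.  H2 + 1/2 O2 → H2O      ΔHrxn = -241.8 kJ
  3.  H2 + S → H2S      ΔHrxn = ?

eq. 1 as written: -814.0 kJ
eq. 2 reversed and × 2: (-2)·(-241.8) = +483.6 kJ
eq. 3 × 3/2: contributes 3/2·x
-361.3 = (-814.0) + (+483.6) + 3/2·x
x = (-361.3 − (-330.4)) / (3/2) = -20.6 kJ

ΔHrxn = -20.6 kJ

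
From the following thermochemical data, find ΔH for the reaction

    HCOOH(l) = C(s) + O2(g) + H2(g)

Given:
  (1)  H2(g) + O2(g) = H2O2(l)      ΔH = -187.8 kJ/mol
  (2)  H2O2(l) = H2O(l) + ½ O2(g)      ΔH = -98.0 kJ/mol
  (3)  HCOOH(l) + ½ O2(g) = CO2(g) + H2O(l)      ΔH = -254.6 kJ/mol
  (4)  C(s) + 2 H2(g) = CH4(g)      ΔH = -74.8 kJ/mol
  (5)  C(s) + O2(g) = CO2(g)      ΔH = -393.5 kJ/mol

(1) reversed: +187.8 kJ/mol
(2) reversed: +98.0 kJ/mol
(3) as written (HCOOH(l) already on the reactant side): -254.6 kJ/mol
(4): not needed (CH4(g) appears nowhere else).
(5) reversed: +393.5 kJ/mol
ΔH = (-1)·(-187.8) + (-1)·(-98.0) + (1)·(-254.6) + (-1)·(-393.5) = 424.7 kJ/mol

ΔH = 424.7 kJ/mol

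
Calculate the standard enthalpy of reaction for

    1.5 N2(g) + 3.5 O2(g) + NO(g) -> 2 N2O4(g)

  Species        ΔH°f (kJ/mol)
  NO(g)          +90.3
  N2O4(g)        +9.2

ΔH°rxn = Σ nΔHf°(products) − Σ nΔHf°(reactants).
Products: 2·(+9.2) = +18.4
Reactants: 3/2·(+0.0) + 7/2·(+0.0) + 1·(+90.3) = +90.3
ΔH_rxn = (+18.4) − (+90.3) = -71.9 kJ/mol

ΔH_rxn = -71.9 kJ/mol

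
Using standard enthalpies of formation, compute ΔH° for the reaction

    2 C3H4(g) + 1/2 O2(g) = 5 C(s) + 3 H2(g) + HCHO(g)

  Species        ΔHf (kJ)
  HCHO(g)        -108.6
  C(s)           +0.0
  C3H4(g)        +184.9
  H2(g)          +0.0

Products: 5·(+0.0) + 3·(+0.0) + 1·(-108.6) = -108.6
Reactants: 2·(+184.9) + 1/2·(+0.0) = +369.8
ΔH° = (-108.6) − (+369.8) = -478.4 kJ

ΔH° = -478.4 kJ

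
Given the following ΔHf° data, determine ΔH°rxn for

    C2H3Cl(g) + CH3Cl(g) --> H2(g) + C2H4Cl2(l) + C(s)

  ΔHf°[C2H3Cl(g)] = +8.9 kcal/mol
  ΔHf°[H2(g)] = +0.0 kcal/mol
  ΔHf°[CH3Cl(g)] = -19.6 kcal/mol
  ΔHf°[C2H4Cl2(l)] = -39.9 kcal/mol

ΔH°rxn = -29.2 kcal/mol

Products: 1·(+0.0) + 1·(-39.9) + 1·(+0.0) = -39.9
Reactants: 1·(+8.9) + 1·(-19.6) = -10.7
ΔH°rxn = (-39.9) − (-10.7) = -29.2 kcal/mol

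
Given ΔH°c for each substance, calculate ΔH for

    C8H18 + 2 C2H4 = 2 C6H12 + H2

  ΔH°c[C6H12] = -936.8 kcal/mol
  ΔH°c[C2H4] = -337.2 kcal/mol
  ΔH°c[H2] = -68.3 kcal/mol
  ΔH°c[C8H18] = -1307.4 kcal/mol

ΔH = -39.9 kcal/mol

Using ΔH = Σ nΔHc°(reactants) − Σ nΔHc°(products):
= [1·(-1307.4) + 2·(-337.2)] − [2·(-936.8) + 1·(-68.3)]
= -39.9 kcal/mol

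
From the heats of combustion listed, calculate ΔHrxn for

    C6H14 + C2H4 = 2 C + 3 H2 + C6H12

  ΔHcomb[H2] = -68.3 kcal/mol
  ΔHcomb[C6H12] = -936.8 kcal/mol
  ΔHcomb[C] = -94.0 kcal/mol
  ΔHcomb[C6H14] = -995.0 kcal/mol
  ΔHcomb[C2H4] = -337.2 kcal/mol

ΔHrxn = -2.5 kcal/mol

Using ΔH = Σ nΔHc°(reactants) − Σ nΔHc°(products):
= [1·(-995.0) + 1·(-337.2)] − [2·(-94.0) + 3·(-68.3) + 1·(-936.8)]
= -2.5 kcal/mol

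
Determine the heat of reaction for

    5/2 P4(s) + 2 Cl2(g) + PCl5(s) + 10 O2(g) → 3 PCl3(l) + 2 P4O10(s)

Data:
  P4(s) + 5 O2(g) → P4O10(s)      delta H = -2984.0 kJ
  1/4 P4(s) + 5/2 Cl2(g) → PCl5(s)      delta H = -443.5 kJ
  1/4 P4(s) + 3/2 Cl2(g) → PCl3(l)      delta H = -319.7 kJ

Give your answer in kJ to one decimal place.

equation 1 × 2 (×2 to match 2 P4O10(s) in the target): (2)·(-2984.0) = -5968.0 kJ
equation 2 reversed (reverse to put PCl5(s) on the reactant side): +443.5 kJ
equation 3 × 3 (scale by 3 for the 3 PCl3(l)): (3)·(-319.7) = -959.1 kJ
delta H = (2)·(-2984.0) + (-1)·(-443.5) + (3)·(-319.7) = -6483.6 kJ

delta H = -6483.6 kJ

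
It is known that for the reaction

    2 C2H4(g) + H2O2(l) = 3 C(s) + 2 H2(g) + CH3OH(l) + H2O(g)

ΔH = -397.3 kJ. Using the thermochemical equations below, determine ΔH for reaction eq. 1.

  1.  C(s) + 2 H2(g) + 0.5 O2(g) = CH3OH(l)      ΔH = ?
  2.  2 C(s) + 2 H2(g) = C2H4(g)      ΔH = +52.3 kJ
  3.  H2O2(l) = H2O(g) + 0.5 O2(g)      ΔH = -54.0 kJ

ΔH = -238.7 kJ

eq. 1 as written (CH3OH(l) already on the product side): contributes x
eq. 2 reversed and × 2 (C2H4(g) must end up as a reactant; scale by 2 for the 2 C2H4(g)): (-2)·(+52.3) = -104.6 kJ
eq. 3 as written (H2O2(l) already on the reactant side): -54.0 kJ
-397.3 = (-104.6) + (-54.0) + x
x = (-397.3 − (-158.6)) / (1) = -238.7 kJ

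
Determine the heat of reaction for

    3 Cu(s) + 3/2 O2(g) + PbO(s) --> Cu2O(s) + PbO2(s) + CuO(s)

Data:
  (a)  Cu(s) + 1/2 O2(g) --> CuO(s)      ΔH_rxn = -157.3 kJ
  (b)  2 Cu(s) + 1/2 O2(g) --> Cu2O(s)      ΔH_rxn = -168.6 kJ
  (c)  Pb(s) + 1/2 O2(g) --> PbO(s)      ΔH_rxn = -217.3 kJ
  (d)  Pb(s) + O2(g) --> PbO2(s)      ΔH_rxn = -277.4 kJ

(a) as written (CuO(s) already on the product side): -157.3 kJ
(b) as written (Cu2O(s) already on the product side): -168.6 kJ
(c) reversed (PbO(s) must end up as a reactant): +217.3 kJ
(d) as written (PbO2(s) already on the product side): -277.4 kJ
Since enthalpy is a state function, ΔH_rxn = (1)·(-157.3) + (1)·(-168.6) + (-1)·(-217.3) + (1)·(-277.4) = -386.0 kJ

ΔH_rxn = -386.0 kJ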